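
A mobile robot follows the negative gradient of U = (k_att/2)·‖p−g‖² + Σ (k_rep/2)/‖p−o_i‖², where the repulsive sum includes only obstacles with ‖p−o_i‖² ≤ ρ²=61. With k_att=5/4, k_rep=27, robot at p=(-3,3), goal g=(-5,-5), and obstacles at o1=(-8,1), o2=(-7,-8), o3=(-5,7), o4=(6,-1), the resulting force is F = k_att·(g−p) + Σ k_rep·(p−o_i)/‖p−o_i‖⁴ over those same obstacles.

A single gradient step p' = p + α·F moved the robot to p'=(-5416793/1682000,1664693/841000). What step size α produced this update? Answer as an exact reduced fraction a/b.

α = 1/10

F_att = 5/4·(g−p) = 5/4·(-2,-8) = (-2.5000,-10.0000)
o1: d²=29 ≤ ρ²=61; F_rep = 27·(5,2)/29² = (0.1605,0.0642)
o2: d²=137 > ρ²=61 → inactive
o3: d²=20 ≤ ρ²=61; F_rep = 27·(2,-4)/20² = (0.1350,-0.2700)
o4: d²=97 > ρ²=61 → inactive
F = F_att + ΣF_rep = (-2.2045,-10.2058)
Δp = p'−p = (-0.2204,-1.0206); α = Δx/Fx = (-370793/1682000) / (-370793/168200) = 1/10
check: Δy/Fy = (-858307/841000) / (-858307/84100) = 1/10 ✓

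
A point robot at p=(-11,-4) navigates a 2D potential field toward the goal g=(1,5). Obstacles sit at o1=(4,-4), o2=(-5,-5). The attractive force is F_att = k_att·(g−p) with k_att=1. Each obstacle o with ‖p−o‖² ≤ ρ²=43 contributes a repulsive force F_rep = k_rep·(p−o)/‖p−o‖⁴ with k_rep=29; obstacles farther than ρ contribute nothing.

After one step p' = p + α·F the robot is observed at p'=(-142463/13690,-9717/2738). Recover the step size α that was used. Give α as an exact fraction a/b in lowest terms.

F_att = 1·(g−p) = 1·(12,9) = (12.0000,9.0000)
o1: d²=225 > ρ²=43 → inactive
o2: d²=37 ≤ ρ²=43; F_rep = 29·(-6,1)/37² = (-0.1271,0.0212)
F = F_att + ΣF_rep = (11.8729,9.0212)
Δp = p'−p = (0.5936,0.4511); α = Δx/Fx = (8127/13690) / (16254/1369) = 1/20
check: Δy/Fy = (1235/2738) / (12350/1369) = 1/20 ✓

α = 1/20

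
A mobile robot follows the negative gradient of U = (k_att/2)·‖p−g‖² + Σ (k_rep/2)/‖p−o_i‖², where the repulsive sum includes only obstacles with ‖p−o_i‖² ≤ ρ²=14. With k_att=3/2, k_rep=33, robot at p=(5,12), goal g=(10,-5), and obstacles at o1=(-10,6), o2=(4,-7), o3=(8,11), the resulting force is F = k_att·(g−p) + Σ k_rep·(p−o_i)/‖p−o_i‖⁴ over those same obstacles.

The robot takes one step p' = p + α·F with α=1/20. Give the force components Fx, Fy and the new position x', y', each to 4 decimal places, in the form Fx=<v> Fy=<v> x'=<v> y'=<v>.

Fx=6.5100 Fy=-25.1700 x'=5.3255 y'=10.7415

F_att = 3/2·(g−p) = 3/2·(5,-17) = (7.5000,-25.5000)
o1: d²=261 > ρ²=14 → inactive
o2: d²=362 > ρ²=14 → inactive
o3: d²=10 ≤ ρ²=14; F_rep = 33·(-3,1)/10² = (-0.9900,0.3300)
F = F_att + ΣF_rep = (6.5100,-25.1700)
p' = p + 1/20·F = (5.3255,10.7415)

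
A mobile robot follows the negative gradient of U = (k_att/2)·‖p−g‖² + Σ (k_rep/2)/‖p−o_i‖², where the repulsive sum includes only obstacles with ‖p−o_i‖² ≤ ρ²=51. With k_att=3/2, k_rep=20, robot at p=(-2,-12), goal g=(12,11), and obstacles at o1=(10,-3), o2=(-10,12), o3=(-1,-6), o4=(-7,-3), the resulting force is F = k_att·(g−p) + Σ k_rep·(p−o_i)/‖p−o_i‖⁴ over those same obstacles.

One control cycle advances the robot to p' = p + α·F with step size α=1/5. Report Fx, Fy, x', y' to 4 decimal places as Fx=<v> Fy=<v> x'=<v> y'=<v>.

Fx=20.9854 Fy=34.4123 x'=2.1971 y'=-5.1175

F_att = 3/2·(g−p) = 3/2·(14,23) = (21.0000,34.5000)
o1: d²=225 > ρ²=51 → inactive
o2: d²=640 > ρ²=51 → inactive
o3: d²=37 ≤ ρ²=51; F_rep = 20·(-1,-6)/37² = (-0.0146,-0.0877)
o4: d²=106 > ρ²=51 → inactive
F = F_att + ΣF_rep = (20.9854,34.4123)
p' = p + 1/5·F = (2.1971,-5.1175)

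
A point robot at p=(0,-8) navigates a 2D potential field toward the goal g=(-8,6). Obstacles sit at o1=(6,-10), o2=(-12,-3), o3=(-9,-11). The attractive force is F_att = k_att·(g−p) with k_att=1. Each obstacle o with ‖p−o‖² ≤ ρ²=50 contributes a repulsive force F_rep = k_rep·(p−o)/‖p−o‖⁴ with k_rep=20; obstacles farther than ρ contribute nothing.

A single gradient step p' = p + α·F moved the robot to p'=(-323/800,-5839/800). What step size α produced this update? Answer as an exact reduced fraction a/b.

F_att = 1·(g−p) = 1·(-8,14) = (-8.0000,14.0000)
o1: d²=40 ≤ ρ²=50; F_rep = 20·(-6,2)/40² = (-0.0750,0.0250)
o2: d²=169 > ρ²=50 → inactive
o3: d²=90 > ρ²=50 → inactive
F = F_att + ΣF_rep = (-8.0750,14.0250)
Δp = p'−p = (-0.4037,0.7013); α = Δx/Fx = (-323/800) / (-323/40) = 1/20
check: Δy/Fy = (561/800) / (561/40) = 1/20 ✓

α = 1/20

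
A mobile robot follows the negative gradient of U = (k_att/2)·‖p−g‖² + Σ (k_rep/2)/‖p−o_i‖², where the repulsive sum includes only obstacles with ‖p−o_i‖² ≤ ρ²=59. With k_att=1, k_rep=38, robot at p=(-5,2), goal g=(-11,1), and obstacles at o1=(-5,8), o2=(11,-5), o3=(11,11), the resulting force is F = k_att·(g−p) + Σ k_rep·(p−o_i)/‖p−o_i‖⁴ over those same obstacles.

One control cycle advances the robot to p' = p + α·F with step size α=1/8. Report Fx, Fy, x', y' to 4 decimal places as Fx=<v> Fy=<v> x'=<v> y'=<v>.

F_att = 1·(g−p) = 1·(-6,-1) = (-6.0000,-1.0000)
o1: d²=36 ≤ ρ²=59; F_rep = 38·(0,-6)/36² = (0.0000,-0.1759)
o2: d²=305 > ρ²=59 → inactive
o3: d²=337 > ρ²=59 → inactive
F = F_att + ΣF_rep = (-6.0000,-1.1759)
p' = p + 1/8·F = (-5.7500,1.8530)

Fx=-6.0000 Fy=-1.1759 x'=-5.7500 y'=1.8530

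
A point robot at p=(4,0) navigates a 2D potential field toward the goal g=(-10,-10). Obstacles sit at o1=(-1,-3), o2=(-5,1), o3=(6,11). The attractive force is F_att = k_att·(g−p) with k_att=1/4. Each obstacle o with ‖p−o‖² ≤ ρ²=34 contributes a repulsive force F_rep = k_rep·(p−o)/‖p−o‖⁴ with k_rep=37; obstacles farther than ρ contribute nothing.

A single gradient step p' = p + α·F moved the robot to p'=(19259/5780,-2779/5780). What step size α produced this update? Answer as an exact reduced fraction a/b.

F_att = 1/4·(g−p) = 1/4·(-14,-10) = (-3.5000,-2.5000)
o1: d²=34 ≤ ρ²=34; F_rep = 37·(5,3)/34² = (0.1600,0.0960)
o2: d²=82 > ρ²=34 → inactive
o3: d²=125 > ρ²=34 → inactive
F = F_att + ΣF_rep = (-3.3400,-2.4040)
Δp = p'−p = (-0.6680,-0.4808); α = Δx/Fx = (-3861/5780) / (-3861/1156) = 1/5
check: Δy/Fy = (-2779/5780) / (-2779/1156) = 1/5 ✓

α = 1/5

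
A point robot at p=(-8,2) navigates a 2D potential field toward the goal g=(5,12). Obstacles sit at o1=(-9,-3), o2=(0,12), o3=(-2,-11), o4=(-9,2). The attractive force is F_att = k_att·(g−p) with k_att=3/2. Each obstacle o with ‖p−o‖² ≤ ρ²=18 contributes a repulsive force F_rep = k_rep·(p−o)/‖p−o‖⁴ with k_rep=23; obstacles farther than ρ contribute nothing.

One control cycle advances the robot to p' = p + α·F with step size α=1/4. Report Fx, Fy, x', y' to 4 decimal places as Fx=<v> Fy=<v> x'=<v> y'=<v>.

Fx=42.5000 Fy=15.0000 x'=2.6250 y'=5.7500

F_att = 3/2·(g−p) = 3/2·(13,10) = (19.5000,15.0000)
o1: d²=26 > ρ²=18 → inactive
o2: d²=164 > ρ²=18 → inactive
o3: d²=205 > ρ²=18 → inactive
o4: d²=1 ≤ ρ²=18; F_rep = 23·(1,0)/1² = (23.0000,0.0000)
F = F_att + ΣF_rep = (42.5000,15.0000)
p' = p + 1/4·F = (2.6250,5.7500)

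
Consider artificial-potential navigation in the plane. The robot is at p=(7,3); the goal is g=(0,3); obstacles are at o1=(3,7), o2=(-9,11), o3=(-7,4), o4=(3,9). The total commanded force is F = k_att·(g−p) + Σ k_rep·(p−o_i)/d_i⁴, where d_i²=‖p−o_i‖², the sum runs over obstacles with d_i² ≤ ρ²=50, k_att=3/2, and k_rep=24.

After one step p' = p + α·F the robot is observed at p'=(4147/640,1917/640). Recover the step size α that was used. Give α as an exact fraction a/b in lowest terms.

F_att = 3/2·(g−p) = 3/2·(-7,0) = (-10.5000,0.0000)
o1: d²=32 ≤ ρ²=50; F_rep = 24·(4,-4)/32² = (0.0938,-0.0938)
o2: d²=320 > ρ²=50 → inactive
o3: d²=197 > ρ²=50 → inactive
o4: d²=52 > ρ²=50 → inactive
F = F_att + ΣF_rep = (-10.4062,-0.0938)
Δp = p'−p = (-0.5203,-0.0047); α = Δx/Fx = (-333/640) / (-333/32) = 1/20
check: Δy/Fy = (-3/640) / (-3/32) = 1/20 ✓

α = 1/20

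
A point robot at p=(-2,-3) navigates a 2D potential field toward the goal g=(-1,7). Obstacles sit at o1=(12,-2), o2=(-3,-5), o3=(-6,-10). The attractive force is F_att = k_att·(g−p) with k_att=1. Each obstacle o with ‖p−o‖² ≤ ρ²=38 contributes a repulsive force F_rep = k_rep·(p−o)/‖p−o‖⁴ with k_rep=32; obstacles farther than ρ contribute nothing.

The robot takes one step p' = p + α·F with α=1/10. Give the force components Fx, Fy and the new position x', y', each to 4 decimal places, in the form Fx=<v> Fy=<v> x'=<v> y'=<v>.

F_att = 1·(g−p) = 1·(1,10) = (1.0000,10.0000)
o1: d²=197 > ρ²=38 → inactive
o2: d²=5 ≤ ρ²=38; F_rep = 32·(1,2)/5² = (1.2800,2.5600)
o3: d²=65 > ρ²=38 → inactive
F = F_att + ΣF_rep = (2.2800,12.5600)
p' = p + 1/10·F = (-1.7720,-1.7440)

Fx=2.2800 Fy=12.5600 x'=-1.7720 y'=-1.7440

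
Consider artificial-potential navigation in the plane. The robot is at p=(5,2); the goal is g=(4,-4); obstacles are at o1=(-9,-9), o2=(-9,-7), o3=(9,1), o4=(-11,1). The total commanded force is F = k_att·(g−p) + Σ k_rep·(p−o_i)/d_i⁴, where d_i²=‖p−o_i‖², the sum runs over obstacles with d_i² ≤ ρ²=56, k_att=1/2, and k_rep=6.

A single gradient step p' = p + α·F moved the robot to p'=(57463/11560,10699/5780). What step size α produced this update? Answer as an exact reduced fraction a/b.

F_att = 1/2·(g−p) = 1/2·(-1,-6) = (-0.5000,-3.0000)
o1: d²=317 > ρ²=56 → inactive
o2: d²=277 > ρ²=56 → inactive
o3: d²=17 ≤ ρ²=56; F_rep = 6·(-4,1)/17² = (-0.0830,0.0208)
o4: d²=257 > ρ²=56 → inactive
F = F_att + ΣF_rep = (-0.5830,-2.9792)
Δp = p'−p = (-0.0292,-0.1490); α = Δx/Fx = (-337/11560) / (-337/578) = 1/20
check: Δy/Fy = (-861/5780) / (-861/289) = 1/20 ✓

α = 1/20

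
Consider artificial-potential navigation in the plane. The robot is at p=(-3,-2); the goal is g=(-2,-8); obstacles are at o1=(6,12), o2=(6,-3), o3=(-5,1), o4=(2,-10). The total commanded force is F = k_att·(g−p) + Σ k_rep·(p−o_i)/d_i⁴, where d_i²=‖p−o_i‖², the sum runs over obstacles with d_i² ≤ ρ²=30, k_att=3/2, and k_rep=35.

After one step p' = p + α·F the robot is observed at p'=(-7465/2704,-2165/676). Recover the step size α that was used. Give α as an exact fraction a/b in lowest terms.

F_att = 3/2·(g−p) = 3/2·(1,-6) = (1.5000,-9.0000)
o1: d²=277 > ρ²=30 → inactive
o2: d²=82 > ρ²=30 → inactive
o3: d²=13 ≤ ρ²=30; F_rep = 35·(2,-3)/13² = (0.4142,-0.6213)
o4: d²=89 > ρ²=30 → inactive
F = F_att + ΣF_rep = (1.9142,-9.6213)
Δp = p'−p = (0.2393,-1.2027); α = Δx/Fx = (647/2704) / (647/338) = 1/8
check: Δy/Fy = (-813/676) / (-1626/169) = 1/8 ✓

α = 1/8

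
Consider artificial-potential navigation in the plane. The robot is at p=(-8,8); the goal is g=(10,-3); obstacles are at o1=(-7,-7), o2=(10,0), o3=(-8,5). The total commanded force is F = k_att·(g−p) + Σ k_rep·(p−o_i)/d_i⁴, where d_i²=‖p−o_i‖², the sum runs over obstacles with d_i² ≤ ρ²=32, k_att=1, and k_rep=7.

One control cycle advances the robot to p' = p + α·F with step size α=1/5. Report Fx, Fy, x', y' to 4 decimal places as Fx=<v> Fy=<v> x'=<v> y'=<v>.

Fx=18.0000 Fy=-10.7407 x'=-4.4000 y'=5.8519

F_att = 1·(g−p) = 1·(18,-11) = (18.0000,-11.0000)
o1: d²=226 > ρ²=32 → inactive
o2: d²=388 > ρ²=32 → inactive
o3: d²=9 ≤ ρ²=32; F_rep = 7·(0,3)/9² = (0.0000,0.2593)
F = F_att + ΣF_rep = (18.0000,-10.7407)
p' = p + 1/5·F = (-4.4000,5.8519)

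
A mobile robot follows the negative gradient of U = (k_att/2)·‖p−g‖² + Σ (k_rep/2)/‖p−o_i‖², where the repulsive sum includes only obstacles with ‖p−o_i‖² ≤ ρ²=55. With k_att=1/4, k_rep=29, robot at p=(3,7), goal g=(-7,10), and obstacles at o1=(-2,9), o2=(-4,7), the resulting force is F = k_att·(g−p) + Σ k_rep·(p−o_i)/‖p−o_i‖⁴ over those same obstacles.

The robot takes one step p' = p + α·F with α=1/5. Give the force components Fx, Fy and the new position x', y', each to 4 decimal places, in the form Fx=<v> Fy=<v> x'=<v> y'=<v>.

Fx=-2.2430 Fy=0.6810 x'=2.5514 y'=7.1362

F_att = 1/4·(g−p) = 1/4·(-10,3) = (-2.5000,0.7500)
o1: d²=29 ≤ ρ²=55; F_rep = 29·(5,-2)/29² = (0.1724,-0.0690)
o2: d²=49 ≤ ρ²=55; F_rep = 29·(7,0)/49² = (0.0845,0.0000)
F = F_att + ΣF_rep = (-2.2430,0.6810)
p' = p + 1/5·F = (2.5514,7.1362)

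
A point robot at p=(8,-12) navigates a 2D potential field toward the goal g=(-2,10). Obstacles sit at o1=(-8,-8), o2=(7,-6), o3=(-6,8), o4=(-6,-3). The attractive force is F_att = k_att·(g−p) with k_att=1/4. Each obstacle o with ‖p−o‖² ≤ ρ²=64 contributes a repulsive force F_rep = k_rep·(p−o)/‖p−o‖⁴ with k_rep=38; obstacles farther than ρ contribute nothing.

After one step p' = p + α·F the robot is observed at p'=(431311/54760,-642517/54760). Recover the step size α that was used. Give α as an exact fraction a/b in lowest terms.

α = 1/20

F_att = 1/4·(g−p) = 1/4·(-10,22) = (-2.5000,5.5000)
o1: d²=272 > ρ²=64 → inactive
o2: d²=37 ≤ ρ²=64; F_rep = 38·(1,-6)/37² = (0.0278,-0.1665)
o3: d²=596 > ρ²=64 → inactive
o4: d²=277 > ρ²=64 → inactive
F = F_att + ΣF_rep = (-2.4722,5.3335)
Δp = p'−p = (-0.1236,0.2667); α = Δx/Fx = (-6769/54760) / (-6769/2738) = 1/20
check: Δy/Fy = (14603/54760) / (14603/2738) = 1/20 ✓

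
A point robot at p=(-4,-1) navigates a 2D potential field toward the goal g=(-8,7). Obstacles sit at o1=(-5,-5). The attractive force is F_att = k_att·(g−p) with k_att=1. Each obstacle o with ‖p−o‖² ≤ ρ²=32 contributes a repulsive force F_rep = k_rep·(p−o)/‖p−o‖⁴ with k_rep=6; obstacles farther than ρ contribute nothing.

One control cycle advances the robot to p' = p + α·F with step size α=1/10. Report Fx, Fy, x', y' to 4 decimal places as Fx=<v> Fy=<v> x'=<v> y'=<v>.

F_att = 1·(g−p) = 1·(-4,8) = (-4.0000,8.0000)
o1: d²=17 ≤ ρ²=32; F_rep = 6·(1,4)/17² = (0.0208,0.0830)
F = F_att + ΣF_rep = (-3.9792,8.0830)
p' = p + 1/10·F = (-4.3979,-0.1917)

Fx=-3.9792 Fy=8.0830 x'=-4.3979 y'=-0.1917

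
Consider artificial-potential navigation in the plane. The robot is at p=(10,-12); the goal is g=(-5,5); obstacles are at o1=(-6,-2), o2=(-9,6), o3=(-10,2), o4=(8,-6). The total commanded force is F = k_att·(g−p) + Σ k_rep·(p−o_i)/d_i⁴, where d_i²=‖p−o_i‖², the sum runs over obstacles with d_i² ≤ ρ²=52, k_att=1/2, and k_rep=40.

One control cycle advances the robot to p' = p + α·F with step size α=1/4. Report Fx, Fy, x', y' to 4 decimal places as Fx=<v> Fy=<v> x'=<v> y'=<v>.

Fx=-7.4500 Fy=8.3500 x'=8.1375 y'=-9.9125

F_att = 1/2·(g−p) = 1/2·(-15,17) = (-7.5000,8.5000)
o1: d²=356 > ρ²=52 → inactive
o2: d²=685 > ρ²=52 → inactive
o3: d²=596 > ρ²=52 → inactive
o4: d²=40 ≤ ρ²=52; F_rep = 40·(2,-6)/40² = (0.0500,-0.1500)
F = F_att + ΣF_rep = (-7.4500,8.3500)
p' = p + 1/4·F = (8.1375,-9.9125)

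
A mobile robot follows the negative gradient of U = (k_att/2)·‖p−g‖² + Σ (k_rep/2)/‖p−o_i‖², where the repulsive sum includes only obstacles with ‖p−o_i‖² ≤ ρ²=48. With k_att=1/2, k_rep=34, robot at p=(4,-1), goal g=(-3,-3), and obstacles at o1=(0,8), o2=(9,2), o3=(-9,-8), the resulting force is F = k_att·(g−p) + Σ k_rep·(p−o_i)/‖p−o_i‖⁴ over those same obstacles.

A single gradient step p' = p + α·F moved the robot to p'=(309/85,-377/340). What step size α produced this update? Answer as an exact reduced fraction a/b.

α = 1/10

F_att = 1/2·(g−p) = 1/2·(-7,-2) = (-3.5000,-1.0000)
o1: d²=97 > ρ²=48 → inactive
o2: d²=34 ≤ ρ²=48; F_rep = 34·(-5,-3)/34² = (-0.1471,-0.0882)
o3: d²=218 > ρ²=48 → inactive
F = F_att + ΣF_rep = (-3.6471,-1.0882)
Δp = p'−p = (-0.3647,-0.1088); α = Δx/Fx = (-31/85) / (-62/17) = 1/10
check: Δy/Fy = (-37/340) / (-37/34) = 1/10 ✓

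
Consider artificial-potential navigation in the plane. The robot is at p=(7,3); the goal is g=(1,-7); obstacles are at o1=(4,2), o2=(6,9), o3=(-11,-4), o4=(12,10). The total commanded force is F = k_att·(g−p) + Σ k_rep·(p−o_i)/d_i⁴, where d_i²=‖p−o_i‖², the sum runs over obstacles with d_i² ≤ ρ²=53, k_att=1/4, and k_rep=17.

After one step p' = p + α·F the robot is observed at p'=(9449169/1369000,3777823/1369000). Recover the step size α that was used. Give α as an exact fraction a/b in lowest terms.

F_att = 1/4·(g−p) = 1/4·(-6,-10) = (-1.5000,-2.5000)
o1: d²=10 ≤ ρ²=53; F_rep = 17·(3,1)/10² = (0.5100,0.1700)
o2: d²=37 ≤ ρ²=53; F_rep = 17·(1,-6)/37² = (0.0124,-0.0745)
o3: d²=373 > ρ²=53 → inactive
o4: d²=74 > ρ²=53 → inactive
F = F_att + ΣF_rep = (-0.9776,-2.4045)
Δp = p'−p = (-0.0978,-0.2405); α = Δx/Fx = (-133831/1369000) / (-133831/136900) = 1/10
check: Δy/Fy = (-329177/1369000) / (-329177/136900) = 1/10 ✓

α = 1/10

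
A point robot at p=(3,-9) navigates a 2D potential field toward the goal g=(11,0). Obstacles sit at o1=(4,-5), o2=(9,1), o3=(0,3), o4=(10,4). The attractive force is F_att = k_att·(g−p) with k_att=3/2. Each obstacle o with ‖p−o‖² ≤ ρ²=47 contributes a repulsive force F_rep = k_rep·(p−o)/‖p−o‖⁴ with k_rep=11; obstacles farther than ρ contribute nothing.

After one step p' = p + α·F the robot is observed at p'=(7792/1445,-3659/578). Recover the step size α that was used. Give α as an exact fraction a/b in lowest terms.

F_att = 3/2·(g−p) = 3/2·(8,9) = (12.0000,13.5000)
o1: d²=17 ≤ ρ²=47; F_rep = 11·(-1,-4)/17² = (-0.0381,-0.1522)
o2: d²=136 > ρ²=47 → inactive
o3: d²=153 > ρ²=47 → inactive
o4: d²=218 > ρ²=47 → inactive
F = F_att + ΣF_rep = (11.9619,13.3478)
Δp = p'−p = (2.3924,2.6696); α = Δx/Fx = (3457/1445) / (3457/289) = 1/5
check: Δy/Fy = (1543/578) / (7715/578) = 1/5 ✓

α = 1/5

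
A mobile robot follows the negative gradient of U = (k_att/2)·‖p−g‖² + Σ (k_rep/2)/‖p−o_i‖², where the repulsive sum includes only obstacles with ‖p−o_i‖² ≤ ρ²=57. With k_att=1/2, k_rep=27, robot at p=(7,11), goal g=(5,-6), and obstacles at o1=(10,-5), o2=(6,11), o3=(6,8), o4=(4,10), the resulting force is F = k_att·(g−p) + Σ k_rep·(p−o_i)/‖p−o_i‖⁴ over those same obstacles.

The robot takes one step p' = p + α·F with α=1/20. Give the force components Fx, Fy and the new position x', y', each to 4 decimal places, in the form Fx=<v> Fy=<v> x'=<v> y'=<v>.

F_att = 1/2·(g−p) = 1/2·(-2,-17) = (-1.0000,-8.5000)
o1: d²=265 > ρ²=57 → inactive
o2: d²=1 ≤ ρ²=57; F_rep = 27·(1,0)/1² = (27.0000,0.0000)
o3: d²=10 ≤ ρ²=57; F_rep = 27·(1,3)/10² = (0.2700,0.8100)
o4: d²=10 ≤ ρ²=57; F_rep = 27·(3,1)/10² = (0.8100,0.2700)
F = F_att + ΣF_rep = (27.0800,-7.4200)
p' = p + 1/20·F = (8.3540,10.6290)

Fx=27.0800 Fy=-7.4200 x'=8.3540 y'=10.6290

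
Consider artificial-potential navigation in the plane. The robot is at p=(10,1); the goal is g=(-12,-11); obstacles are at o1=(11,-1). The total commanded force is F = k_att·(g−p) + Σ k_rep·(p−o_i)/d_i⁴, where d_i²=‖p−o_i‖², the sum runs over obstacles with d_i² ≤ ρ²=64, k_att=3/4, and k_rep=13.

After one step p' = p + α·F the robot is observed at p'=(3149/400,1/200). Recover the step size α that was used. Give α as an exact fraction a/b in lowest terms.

α = 1/8

F_att = 3/4·(g−p) = 3/4·(-22,-12) = (-16.5000,-9.0000)
o1: d²=5 ≤ ρ²=64; F_rep = 13·(-1,2)/5² = (-0.5200,1.0400)
F = F_att + ΣF_rep = (-17.0200,-7.9600)
Δp = p'−p = (-2.1275,-0.9950); α = Δx/Fx = (-851/400) / (-851/50) = 1/8
check: Δy/Fy = (-199/200) / (-199/25) = 1/8 ✓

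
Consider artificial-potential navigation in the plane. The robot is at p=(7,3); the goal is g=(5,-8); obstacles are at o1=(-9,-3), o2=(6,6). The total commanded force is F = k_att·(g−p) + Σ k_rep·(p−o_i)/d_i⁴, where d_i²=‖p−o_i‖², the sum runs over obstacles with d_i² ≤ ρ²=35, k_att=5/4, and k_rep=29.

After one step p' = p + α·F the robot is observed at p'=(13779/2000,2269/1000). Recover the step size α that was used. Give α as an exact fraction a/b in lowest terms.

F_att = 5/4·(g−p) = 5/4·(-2,-11) = (-2.5000,-13.7500)
o1: d²=292 > ρ²=35 → inactive
o2: d²=10 ≤ ρ²=35; F_rep = 29·(1,-3)/10² = (0.2900,-0.8700)
F = F_att + ΣF_rep = (-2.2100,-14.6200)
Δp = p'−p = (-0.1105,-0.7310); α = Δx/Fx = (-221/2000) / (-221/100) = 1/20
check: Δy/Fy = (-731/1000) / (-731/50) = 1/20 ✓

α = 1/20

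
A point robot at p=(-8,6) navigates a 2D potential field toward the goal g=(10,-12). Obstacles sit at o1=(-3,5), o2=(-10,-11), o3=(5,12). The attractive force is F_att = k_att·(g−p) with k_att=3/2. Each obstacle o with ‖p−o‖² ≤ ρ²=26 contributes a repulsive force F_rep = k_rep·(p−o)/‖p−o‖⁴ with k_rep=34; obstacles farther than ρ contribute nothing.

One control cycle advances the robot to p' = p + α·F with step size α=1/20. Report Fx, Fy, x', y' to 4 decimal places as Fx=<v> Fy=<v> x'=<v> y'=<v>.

Fx=26.7485 Fy=-26.9497 x'=-6.6626 y'=4.6525

F_att = 3/2·(g−p) = 3/2·(18,-18) = (27.0000,-27.0000)
o1: d²=26 ≤ ρ²=26; F_rep = 34·(-5,1)/26² = (-0.2515,0.0503)
o2: d²=293 > ρ²=26 → inactive
o3: d²=205 > ρ²=26 → inactive
F = F_att + ΣF_rep = (26.7485,-26.9497)
p' = p + 1/20·F = (-6.6626,4.6525)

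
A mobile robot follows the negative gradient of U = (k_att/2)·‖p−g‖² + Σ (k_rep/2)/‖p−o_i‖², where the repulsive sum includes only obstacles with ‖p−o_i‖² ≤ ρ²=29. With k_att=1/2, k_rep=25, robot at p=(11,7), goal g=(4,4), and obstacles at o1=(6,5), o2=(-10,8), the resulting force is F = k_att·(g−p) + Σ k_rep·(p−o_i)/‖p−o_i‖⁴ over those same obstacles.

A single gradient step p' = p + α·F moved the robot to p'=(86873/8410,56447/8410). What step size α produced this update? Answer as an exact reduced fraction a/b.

α = 1/5

F_att = 1/2·(g−p) = 1/2·(-7,-3) = (-3.5000,-1.5000)
o1: d²=29 ≤ ρ²=29; F_rep = 25·(5,2)/29² = (0.1486,0.0595)
o2: d²=442 > ρ²=29 → inactive
F = F_att + ΣF_rep = (-3.3514,-1.4405)
Δp = p'−p = (-0.6703,-0.2881); α = Δx/Fx = (-5637/8410) / (-5637/1682) = 1/5
check: Δy/Fy = (-2423/8410) / (-2423/1682) = 1/5 ✓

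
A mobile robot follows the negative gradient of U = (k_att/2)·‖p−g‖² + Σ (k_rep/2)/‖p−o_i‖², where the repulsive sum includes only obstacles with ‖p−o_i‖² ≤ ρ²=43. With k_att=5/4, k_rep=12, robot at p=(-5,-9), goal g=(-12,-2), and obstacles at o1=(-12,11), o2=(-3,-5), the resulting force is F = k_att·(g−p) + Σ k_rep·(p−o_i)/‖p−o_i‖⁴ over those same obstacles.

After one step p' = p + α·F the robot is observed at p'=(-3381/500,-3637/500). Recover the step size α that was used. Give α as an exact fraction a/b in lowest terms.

F_att = 5/4·(g−p) = 5/4·(-7,7) = (-8.7500,8.7500)
o1: d²=449 > ρ²=43 → inactive
o2: d²=20 ≤ ρ²=43; F_rep = 12·(-2,-4)/20² = (-0.0600,-0.1200)
F = F_att + ΣF_rep = (-8.8100,8.6300)
Δp = p'−p = (-1.7620,1.7260); α = Δx/Fx = (-881/500) / (-881/100) = 1/5
check: Δy/Fy = (863/500) / (863/100) = 1/5 ✓

α = 1/5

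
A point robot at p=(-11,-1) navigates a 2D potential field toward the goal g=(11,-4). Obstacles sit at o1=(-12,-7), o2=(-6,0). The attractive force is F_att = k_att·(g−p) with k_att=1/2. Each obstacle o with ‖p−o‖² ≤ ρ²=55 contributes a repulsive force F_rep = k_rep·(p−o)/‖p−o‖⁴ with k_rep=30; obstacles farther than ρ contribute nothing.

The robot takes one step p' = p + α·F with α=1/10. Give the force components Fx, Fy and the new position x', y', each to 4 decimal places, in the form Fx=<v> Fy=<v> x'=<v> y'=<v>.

Fx=10.8000 Fy=-1.4129 x'=-9.9200 y'=-1.1413

F_att = 1/2·(g−p) = 1/2·(22,-3) = (11.0000,-1.5000)
o1: d²=37 ≤ ρ²=55; F_rep = 30·(1,6)/37² = (0.0219,0.1315)
o2: d²=26 ≤ ρ²=55; F_rep = 30·(-5,-1)/26² = (-0.2219,-0.0444)
F = F_att + ΣF_rep = (10.8000,-1.4129)
p' = p + 1/10·F = (-9.9200,-1.1413)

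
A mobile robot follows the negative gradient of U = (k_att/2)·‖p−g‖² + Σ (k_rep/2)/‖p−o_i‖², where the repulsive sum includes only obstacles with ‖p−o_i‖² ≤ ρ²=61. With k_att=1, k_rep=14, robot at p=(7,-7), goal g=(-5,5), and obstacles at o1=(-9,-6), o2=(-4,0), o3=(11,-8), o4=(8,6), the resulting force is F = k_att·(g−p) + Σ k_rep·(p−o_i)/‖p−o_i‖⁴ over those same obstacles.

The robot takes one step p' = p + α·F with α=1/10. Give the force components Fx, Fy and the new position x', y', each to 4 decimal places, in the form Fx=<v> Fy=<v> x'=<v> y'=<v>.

Fx=-12.1938 Fy=12.0484 x'=5.7806 y'=-5.7952

F_att = 1·(g−p) = 1·(-12,12) = (-12.0000,12.0000)
o1: d²=257 > ρ²=61 → inactive
o2: d²=170 > ρ²=61 → inactive
o3: d²=17 ≤ ρ²=61; F_rep = 14·(-4,1)/17² = (-0.1938,0.0484)
o4: d²=170 > ρ²=61 → inactive
F = F_att + ΣF_rep = (-12.1938,12.0484)
p' = p + 1/10·F = (5.7806,-5.7952)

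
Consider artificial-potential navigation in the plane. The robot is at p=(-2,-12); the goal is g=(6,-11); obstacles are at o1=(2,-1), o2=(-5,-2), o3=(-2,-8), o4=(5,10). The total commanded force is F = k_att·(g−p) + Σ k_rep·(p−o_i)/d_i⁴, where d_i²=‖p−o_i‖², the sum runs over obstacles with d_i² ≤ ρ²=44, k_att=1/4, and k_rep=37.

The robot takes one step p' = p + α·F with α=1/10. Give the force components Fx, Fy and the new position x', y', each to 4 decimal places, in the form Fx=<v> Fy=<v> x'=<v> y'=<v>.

F_att = 1/4·(g−p) = 1/4·(8,1) = (2.0000,0.2500)
o1: d²=137 > ρ²=44 → inactive
o2: d²=109 > ρ²=44 → inactive
o3: d²=16 ≤ ρ²=44; F_rep = 37·(0,-4)/16² = (0.0000,-0.5781)
o4: d²=533 > ρ²=44 → inactive
F = F_att + ΣF_rep = (2.0000,-0.3281)
p' = p + 1/10·F = (-1.8000,-12.0328)

Fx=2.0000 Fy=-0.3281 x'=-1.8000 y'=-12.0328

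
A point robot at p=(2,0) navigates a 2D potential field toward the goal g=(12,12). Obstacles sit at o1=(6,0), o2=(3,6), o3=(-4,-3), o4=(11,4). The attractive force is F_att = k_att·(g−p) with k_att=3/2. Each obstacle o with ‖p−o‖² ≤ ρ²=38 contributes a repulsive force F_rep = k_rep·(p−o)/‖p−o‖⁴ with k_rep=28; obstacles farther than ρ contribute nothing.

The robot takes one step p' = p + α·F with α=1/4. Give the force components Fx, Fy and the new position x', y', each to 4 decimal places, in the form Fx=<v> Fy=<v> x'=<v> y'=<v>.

F_att = 3/2·(g−p) = 3/2·(10,12) = (15.0000,18.0000)
o1: d²=16 ≤ ρ²=38; F_rep = 28·(-4,0)/16² = (-0.4375,0.0000)
o2: d²=37 ≤ ρ²=38; F_rep = 28·(-1,-6)/37² = (-0.0205,-0.1227)
o3: d²=45 > ρ²=38 → inactive
o4: d²=97 > ρ²=38 → inactive
F = F_att + ΣF_rep = (14.5420,17.8773)
p' = p + 1/4·F = (5.6355,4.4693)

Fx=14.5420 Fy=17.8773 x'=5.6355 y'=4.4693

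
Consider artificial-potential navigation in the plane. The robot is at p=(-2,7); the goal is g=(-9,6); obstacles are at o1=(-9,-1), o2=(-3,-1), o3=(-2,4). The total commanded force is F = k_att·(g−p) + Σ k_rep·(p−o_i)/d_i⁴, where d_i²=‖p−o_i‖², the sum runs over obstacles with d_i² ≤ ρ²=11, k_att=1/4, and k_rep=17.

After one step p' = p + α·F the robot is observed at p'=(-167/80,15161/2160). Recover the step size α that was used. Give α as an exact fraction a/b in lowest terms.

α = 1/20

F_att = 1/4·(g−p) = 1/4·(-7,-1) = (-1.7500,-0.2500)
o1: d²=113 > ρ²=11 → inactive
o2: d²=65 > ρ²=11 → inactive
o3: d²=9 ≤ ρ²=11; F_rep = 17·(0,3)/9² = (0.0000,0.6296)
F = F_att + ΣF_rep = (-1.7500,0.3796)
Δp = p'−p = (-0.0875,0.0190); α = Δx/Fx = (-7/80) / (-7/4) = 1/20
check: Δy/Fy = (41/2160) / (41/108) = 1/20 ✓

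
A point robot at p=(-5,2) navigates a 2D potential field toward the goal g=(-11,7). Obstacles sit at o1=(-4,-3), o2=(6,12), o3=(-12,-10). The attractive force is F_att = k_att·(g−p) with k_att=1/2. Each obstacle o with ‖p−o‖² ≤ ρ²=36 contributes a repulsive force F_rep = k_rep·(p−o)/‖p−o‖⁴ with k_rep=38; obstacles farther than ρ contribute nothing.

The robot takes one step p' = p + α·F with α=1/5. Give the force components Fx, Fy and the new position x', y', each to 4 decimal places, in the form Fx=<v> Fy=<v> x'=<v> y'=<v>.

F_att = 1/2·(g−p) = 1/2·(-6,5) = (-3.0000,2.5000)
o1: d²=26 ≤ ρ²=36; F_rep = 38·(-1,5)/26² = (-0.0562,0.2811)
o2: d²=221 > ρ²=36 → inactive
o3: d²=193 > ρ²=36 → inactive
F = F_att + ΣF_rep = (-3.0562,2.7811)
p' = p + 1/5·F = (-5.6112,2.5562)

Fx=-3.0562 Fy=2.7811 x'=-5.6112 y'=2.5562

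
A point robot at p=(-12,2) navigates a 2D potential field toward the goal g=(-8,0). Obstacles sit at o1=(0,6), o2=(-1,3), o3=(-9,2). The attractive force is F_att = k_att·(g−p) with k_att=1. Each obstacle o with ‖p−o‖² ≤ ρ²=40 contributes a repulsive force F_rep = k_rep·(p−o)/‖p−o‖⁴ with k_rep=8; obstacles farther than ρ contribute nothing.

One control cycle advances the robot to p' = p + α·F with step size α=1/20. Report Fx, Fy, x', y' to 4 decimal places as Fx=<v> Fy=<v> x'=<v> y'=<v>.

Fx=3.7037 Fy=-2.0000 x'=-11.8148 y'=1.9000

F_att = 1·(g−p) = 1·(4,-2) = (4.0000,-2.0000)
o1: d²=160 > ρ²=40 → inactive
o2: d²=122 > ρ²=40 → inactive
o3: d²=9 ≤ ρ²=40; F_rep = 8·(-3,0)/9² = (-0.2963,0.0000)
F = F_att + ΣF_rep = (3.7037,-2.0000)
p' = p + 1/20·F = (-11.8148,1.9000)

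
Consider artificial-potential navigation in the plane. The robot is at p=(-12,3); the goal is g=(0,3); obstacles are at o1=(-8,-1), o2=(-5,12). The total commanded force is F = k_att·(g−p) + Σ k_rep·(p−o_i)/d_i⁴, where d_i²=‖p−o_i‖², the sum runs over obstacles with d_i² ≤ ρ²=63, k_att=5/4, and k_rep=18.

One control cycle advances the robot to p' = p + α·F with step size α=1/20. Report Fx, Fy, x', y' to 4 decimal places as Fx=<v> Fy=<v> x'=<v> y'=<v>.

Fx=14.9297 Fy=0.0703 x'=-11.2535 y'=3.0035

F_att = 5/4·(g−p) = 5/4·(12,0) = (15.0000,0.0000)
o1: d²=32 ≤ ρ²=63; F_rep = 18·(-4,4)/32² = (-0.0703,0.0703)
o2: d²=130 > ρ²=63 → inactive
F = F_att + ΣF_rep = (14.9297,0.0703)
p' = p + 1/20·F = (-11.2535,3.0035)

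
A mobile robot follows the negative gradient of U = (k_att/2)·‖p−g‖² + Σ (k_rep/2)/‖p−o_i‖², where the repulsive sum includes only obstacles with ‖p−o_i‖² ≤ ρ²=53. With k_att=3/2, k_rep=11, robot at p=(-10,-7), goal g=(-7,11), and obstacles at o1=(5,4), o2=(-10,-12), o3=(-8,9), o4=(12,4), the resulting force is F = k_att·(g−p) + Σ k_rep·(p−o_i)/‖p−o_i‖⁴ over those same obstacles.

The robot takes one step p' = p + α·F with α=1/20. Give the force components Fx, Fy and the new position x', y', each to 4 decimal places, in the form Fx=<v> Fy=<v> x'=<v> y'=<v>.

Fx=4.5000 Fy=27.0880 x'=-9.7750 y'=-5.6456

F_att = 3/2·(g−p) = 3/2·(3,18) = (4.5000,27.0000)
o1: d²=346 > ρ²=53 → inactive
o2: d²=25 ≤ ρ²=53; F_rep = 11·(0,5)/25² = (0.0000,0.0880)
o3: d²=260 > ρ²=53 → inactive
o4: d²=605 > ρ²=53 → inactive
F = F_att + ΣF_rep = (4.5000,27.0880)
p' = p + 1/20·F = (-9.7750,-5.6456)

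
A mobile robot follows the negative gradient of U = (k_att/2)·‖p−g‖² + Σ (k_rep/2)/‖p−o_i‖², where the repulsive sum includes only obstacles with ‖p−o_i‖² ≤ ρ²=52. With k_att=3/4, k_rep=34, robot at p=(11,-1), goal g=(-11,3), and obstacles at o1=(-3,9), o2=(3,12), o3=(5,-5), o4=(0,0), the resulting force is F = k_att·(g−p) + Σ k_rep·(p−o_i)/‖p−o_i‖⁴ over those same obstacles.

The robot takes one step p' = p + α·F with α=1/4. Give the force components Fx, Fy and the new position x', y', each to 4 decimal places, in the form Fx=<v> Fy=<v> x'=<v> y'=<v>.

F_att = 3/4·(g−p) = 3/4·(-22,4) = (-16.5000,3.0000)
o1: d²=296 > ρ²=52 → inactive
o2: d²=233 > ρ²=52 → inactive
o3: d²=52 ≤ ρ²=52; F_rep = 34·(6,4)/52² = (0.0754,0.0503)
o4: d²=122 > ρ²=52 → inactive
F = F_att + ΣF_rep = (-16.4246,3.0503)
p' = p + 1/4·F = (6.8939,-0.2374)

Fx=-16.4246 Fy=3.0503 x'=6.8939 y'=-0.2374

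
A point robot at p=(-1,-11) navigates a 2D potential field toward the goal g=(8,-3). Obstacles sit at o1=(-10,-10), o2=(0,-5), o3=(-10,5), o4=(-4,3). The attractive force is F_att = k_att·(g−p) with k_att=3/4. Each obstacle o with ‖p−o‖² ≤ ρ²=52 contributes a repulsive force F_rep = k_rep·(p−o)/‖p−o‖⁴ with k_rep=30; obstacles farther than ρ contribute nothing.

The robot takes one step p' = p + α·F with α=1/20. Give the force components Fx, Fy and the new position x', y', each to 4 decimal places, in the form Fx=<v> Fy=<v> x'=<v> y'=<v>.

Fx=6.7281 Fy=5.8685 x'=-0.6636 y'=-10.7066

F_att = 3/4·(g−p) = 3/4·(9,8) = (6.7500,6.0000)
o1: d²=82 > ρ²=52 → inactive
o2: d²=37 ≤ ρ²=52; F_rep = 30·(-1,-6)/37² = (-0.0219,-0.1315)
o3: d²=337 > ρ²=52 → inactive
o4: d²=205 > ρ²=52 → inactive
F = F_att + ΣF_rep = (6.7281,5.8685)
p' = p + 1/20·F = (-0.6636,-10.7066)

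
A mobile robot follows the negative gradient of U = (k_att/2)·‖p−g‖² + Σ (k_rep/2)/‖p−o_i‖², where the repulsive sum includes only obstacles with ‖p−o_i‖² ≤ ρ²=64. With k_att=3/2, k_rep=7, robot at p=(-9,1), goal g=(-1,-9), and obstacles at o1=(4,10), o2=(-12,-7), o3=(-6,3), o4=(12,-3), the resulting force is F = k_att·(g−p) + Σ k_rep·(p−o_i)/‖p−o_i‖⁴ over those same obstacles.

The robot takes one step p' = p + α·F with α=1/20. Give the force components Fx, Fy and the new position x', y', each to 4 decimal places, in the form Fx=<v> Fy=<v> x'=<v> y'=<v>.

Fx=11.8757 Fy=-15.0828 x'=-8.4062 y'=0.2459

F_att = 3/2·(g−p) = 3/2·(8,-10) = (12.0000,-15.0000)
o1: d²=250 > ρ²=64 → inactive
o2: d²=73 > ρ²=64 → inactive
o3: d²=13 ≤ ρ²=64; F_rep = 7·(-3,-2)/13² = (-0.1243,-0.0828)
o4: d²=457 > ρ²=64 → inactive
F = F_att + ΣF_rep = (11.8757,-15.0828)
p' = p + 1/20·F = (-8.4062,0.2459)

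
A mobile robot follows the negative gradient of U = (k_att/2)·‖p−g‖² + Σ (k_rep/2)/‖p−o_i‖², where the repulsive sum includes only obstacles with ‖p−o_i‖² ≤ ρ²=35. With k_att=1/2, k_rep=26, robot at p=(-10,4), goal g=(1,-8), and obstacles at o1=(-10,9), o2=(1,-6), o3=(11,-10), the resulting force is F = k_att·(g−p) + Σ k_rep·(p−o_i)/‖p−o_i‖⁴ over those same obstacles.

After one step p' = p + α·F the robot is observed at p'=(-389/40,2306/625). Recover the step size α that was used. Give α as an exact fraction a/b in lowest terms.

α = 1/20

F_att = 1/2·(g−p) = 1/2·(11,-12) = (5.5000,-6.0000)
o1: d²=25 ≤ ρ²=35; F_rep = 26·(0,-5)/25² = (0.0000,-0.2080)
o2: d²=221 > ρ²=35 → inactive
o3: d²=637 > ρ²=35 → inactive
F = F_att + ΣF_rep = (5.5000,-6.2080)
Δp = p'−p = (0.2750,-0.3104); α = Δx/Fx = (11/40) / (11/2) = 1/20
check: Δy/Fy = (-194/625) / (-776/125) = 1/20 ✓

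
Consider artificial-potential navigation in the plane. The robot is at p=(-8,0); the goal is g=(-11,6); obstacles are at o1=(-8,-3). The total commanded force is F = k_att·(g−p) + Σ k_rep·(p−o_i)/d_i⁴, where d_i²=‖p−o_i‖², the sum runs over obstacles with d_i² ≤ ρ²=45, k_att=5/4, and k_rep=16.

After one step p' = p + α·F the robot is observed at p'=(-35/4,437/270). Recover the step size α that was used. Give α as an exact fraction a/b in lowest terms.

α = 1/5

F_att = 5/4·(g−p) = 5/4·(-3,6) = (-3.7500,7.5000)
o1: d²=9 ≤ ρ²=45; F_rep = 16·(0,3)/9² = (0.0000,0.5926)
F = F_att + ΣF_rep = (-3.7500,8.0926)
Δp = p'−p = (-0.7500,1.6185); α = Δx/Fx = (-3/4) / (-15/4) = 1/5
check: Δy/Fy = (437/270) / (437/54) = 1/5 ✓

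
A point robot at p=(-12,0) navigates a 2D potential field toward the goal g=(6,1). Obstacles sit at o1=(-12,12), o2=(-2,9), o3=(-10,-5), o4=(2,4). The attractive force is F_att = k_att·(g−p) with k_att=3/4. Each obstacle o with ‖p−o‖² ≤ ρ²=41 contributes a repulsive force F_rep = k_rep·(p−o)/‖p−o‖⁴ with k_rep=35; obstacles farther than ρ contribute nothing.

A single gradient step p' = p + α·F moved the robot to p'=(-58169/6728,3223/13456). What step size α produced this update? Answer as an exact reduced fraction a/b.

α = 1/4

F_att = 3/4·(g−p) = 3/4·(18,1) = (13.5000,0.7500)
o1: d²=144 > ρ²=41 → inactive
o2: d²=181 > ρ²=41 → inactive
o3: d²=29 ≤ ρ²=41; F_rep = 35·(-2,5)/29² = (-0.0832,0.2081)
o4: d²=212 > ρ²=41 → inactive
F = F_att + ΣF_rep = (13.4168,0.9581)
Δp = p'−p = (3.3542,0.2395); α = Δx/Fx = (22567/6728) / (22567/1682) = 1/4
check: Δy/Fy = (3223/13456) / (3223/3364) = 1/4 ✓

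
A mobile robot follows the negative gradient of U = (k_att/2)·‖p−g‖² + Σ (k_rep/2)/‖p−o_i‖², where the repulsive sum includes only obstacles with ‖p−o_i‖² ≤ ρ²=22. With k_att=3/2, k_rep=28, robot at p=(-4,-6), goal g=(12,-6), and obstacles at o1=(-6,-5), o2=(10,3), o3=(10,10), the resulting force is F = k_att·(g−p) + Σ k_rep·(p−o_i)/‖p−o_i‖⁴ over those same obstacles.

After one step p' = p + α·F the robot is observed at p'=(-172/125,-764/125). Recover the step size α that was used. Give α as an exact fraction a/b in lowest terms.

α = 1/10

F_att = 3/2·(g−p) = 3/2·(16,0) = (24.0000,0.0000)
o1: d²=5 ≤ ρ²=22; F_rep = 28·(2,-1)/5² = (2.2400,-1.1200)
o2: d²=277 > ρ²=22 → inactive
o3: d²=452 > ρ²=22 → inactive
F = F_att + ΣF_rep = (26.2400,-1.1200)
Δp = p'−p = (2.6240,-0.1120); α = Δx/Fx = (328/125) / (656/25) = 1/10
check: Δy/Fy = (-14/125) / (-28/25) = 1/10 ✓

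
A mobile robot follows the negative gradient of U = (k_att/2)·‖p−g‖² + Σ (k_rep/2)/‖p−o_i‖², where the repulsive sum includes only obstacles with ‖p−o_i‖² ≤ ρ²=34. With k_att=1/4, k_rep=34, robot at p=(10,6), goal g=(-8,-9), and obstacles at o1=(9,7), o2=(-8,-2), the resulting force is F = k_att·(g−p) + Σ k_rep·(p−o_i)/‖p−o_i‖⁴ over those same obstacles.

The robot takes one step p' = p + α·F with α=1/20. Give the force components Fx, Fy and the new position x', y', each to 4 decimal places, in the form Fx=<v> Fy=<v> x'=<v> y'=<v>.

Fx=4.0000 Fy=-12.2500 x'=10.2000 y'=5.3875

F_att = 1/4·(g−p) = 1/4·(-18,-15) = (-4.5000,-3.7500)
o1: d²=2 ≤ ρ²=34; F_rep = 34·(1,-1)/2² = (8.5000,-8.5000)
o2: d²=388 > ρ²=34 → inactive
F = F_att + ΣF_rep = (4.0000,-12.2500)
p' = p + 1/20·F = (10.2000,5.3875)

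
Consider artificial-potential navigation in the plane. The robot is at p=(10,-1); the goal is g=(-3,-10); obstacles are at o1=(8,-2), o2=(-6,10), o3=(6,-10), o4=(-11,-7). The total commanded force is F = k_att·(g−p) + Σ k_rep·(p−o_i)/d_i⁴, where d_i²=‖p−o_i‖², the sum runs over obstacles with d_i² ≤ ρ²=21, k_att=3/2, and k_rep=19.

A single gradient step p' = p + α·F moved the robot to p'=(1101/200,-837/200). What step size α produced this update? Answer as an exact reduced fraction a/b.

α = 1/4

F_att = 3/2·(g−p) = 3/2·(-13,-9) = (-19.5000,-13.5000)
o1: d²=5 ≤ ρ²=21; F_rep = 19·(2,1)/5² = (1.5200,0.7600)
o2: d²=377 > ρ²=21 → inactive
o3: d²=97 > ρ²=21 → inactive
o4: d²=477 > ρ²=21 → inactive
F = F_att + ΣF_rep = (-17.9800,-12.7400)
Δp = p'−p = (-4.4950,-3.1850); α = Δx/Fx = (-899/200) / (-899/50) = 1/4
check: Δy/Fy = (-637/200) / (-637/50) = 1/4 ✓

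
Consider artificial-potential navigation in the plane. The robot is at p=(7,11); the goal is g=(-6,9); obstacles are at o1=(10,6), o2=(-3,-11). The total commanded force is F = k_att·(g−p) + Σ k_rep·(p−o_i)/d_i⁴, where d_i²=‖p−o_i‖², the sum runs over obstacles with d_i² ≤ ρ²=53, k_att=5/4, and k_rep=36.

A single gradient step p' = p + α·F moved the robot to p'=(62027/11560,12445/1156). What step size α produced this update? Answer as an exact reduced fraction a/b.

α = 1/10

F_att = 5/4·(g−p) = 5/4·(-13,-2) = (-16.2500,-2.5000)
o1: d²=34 ≤ ρ²=53; F_rep = 36·(-3,5)/34² = (-0.0934,0.1557)
o2: d²=584 > ρ²=53 → inactive
F = F_att + ΣF_rep = (-16.3434,-2.3443)
Δp = p'−p = (-1.6343,-0.2344); α = Δx/Fx = (-18893/11560) / (-18893/1156) = 1/10
check: Δy/Fy = (-271/1156) / (-1355/578) = 1/10 ✓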